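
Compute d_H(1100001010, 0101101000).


XOR: 1001100010
Count of 1s: 4

4


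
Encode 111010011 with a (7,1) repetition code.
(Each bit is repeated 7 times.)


Each bit -> 7 copies

111111111111111111111000000011111110000000000000011111111111111


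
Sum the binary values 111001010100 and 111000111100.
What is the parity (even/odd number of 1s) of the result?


111001010100 = 3668
111000111100 = 3644
Sum = 7312 = 1110010010000
1s count = 5

odd parity (5 ones in 1110010010000)


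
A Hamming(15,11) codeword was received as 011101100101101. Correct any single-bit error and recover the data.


Syndrome = 0: no error detected

Data: 10110101101 (no errors)


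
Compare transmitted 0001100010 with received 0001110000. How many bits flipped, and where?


XOR: 0000010010

2 error(s) at position(s): 5, 8


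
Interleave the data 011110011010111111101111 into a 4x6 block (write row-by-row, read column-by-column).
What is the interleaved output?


Matrix:
  011110
  011010
  111111
  101111
Read columns: 001111101111101111110011

001111101111101111110011


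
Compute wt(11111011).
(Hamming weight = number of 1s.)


Counting 1s in 11111011

7


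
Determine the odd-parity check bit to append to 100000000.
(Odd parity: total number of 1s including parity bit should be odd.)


Number of 1s in data: 1
Parity bit: 0

0


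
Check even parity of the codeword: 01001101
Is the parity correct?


Number of 1s: 4

Yes, parity is correct (4 ones)


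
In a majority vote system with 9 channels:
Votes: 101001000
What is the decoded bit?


Ones: 3 out of 9
Threshold: 5

0 (3/9 voted 1)


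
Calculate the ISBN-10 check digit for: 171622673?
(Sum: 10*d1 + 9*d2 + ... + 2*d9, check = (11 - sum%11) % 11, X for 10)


Weighted sum: 196
196 mod 11 = 9

Check digit: 2


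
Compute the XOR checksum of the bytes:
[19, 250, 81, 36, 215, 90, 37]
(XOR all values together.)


XOR chain: 19 ^ 250 ^ 81 ^ 36 ^ 215 ^ 90 ^ 37 = 52

52


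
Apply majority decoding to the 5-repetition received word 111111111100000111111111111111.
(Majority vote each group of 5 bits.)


Groups: 11111, 11111, 00000, 11111, 11111, 11111
Majority votes: 110111

110111


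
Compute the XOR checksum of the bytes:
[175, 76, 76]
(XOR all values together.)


XOR chain: 175 ^ 76 ^ 76 = 175

175


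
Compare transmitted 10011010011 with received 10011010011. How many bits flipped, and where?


XOR: 00000000000

0 errors (received matches sent)


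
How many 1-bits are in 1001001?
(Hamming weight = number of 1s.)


Counting 1s in 1001001

3


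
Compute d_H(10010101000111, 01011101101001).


XOR: 11001000101110
Count of 1s: 7

7


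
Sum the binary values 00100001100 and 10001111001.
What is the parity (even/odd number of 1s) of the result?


00100001100 = 268
10001111001 = 1145
Sum = 1413 = 10110000101
1s count = 5

odd parity (5 ones in 10110000101)


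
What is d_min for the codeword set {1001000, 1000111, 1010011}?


Comparing all pairs, minimum distance: 2
Can detect 1 errors, correct 0 errors

2


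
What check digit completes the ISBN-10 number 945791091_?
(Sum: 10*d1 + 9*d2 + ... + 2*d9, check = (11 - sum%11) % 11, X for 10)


Weighted sum: 303
303 mod 11 = 6

Check digit: 5


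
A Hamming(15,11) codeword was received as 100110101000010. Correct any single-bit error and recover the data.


Syndrome = 0: no error detected

Data: 01011000010 (no errors)


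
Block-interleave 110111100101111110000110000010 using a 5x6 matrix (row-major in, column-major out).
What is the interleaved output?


Matrix:
  110111
  100101
  111110
  000110
  000010
Read columns: 111001010000100111101011111000

111001010000100111101011111000


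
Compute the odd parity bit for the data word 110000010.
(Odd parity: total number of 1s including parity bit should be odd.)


Number of 1s in data: 3
Parity bit: 0

0


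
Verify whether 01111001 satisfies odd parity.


Number of 1s: 5

Yes, parity is correct (5 ones)


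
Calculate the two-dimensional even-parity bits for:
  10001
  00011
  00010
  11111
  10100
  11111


Row parities: 001101
Column parities: 00100

Row P: 001101, Col P: 00100, Corner: 1


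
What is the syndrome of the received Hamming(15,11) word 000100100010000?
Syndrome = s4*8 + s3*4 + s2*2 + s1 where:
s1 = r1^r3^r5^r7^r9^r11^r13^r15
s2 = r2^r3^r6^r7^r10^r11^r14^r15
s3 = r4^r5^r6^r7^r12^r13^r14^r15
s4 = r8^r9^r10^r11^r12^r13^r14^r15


s1=0, s2=0, s3=0, s4=1

Syndrome = 8 (error at position 8)


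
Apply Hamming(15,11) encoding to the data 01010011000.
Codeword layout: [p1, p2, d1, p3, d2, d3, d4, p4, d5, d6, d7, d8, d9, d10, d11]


Parity bits: p1=1, p2=0, p3=1, p4=0

100110100011000


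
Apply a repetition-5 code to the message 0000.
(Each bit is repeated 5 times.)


Each bit -> 5 copies

00000000000000000000


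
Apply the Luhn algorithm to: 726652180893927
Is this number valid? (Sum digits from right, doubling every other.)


Luhn sum = 79
79 mod 10 = 9

Invalid (Luhn sum mod 10 = 9)


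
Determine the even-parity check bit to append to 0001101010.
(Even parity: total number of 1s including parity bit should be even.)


Number of 1s in data: 4
Parity bit: 0

0


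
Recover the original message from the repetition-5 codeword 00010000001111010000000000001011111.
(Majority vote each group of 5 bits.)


Groups: 00010, 00000, 11110, 10000, 00000, 00010, 11111
Majority votes: 0010001

0010001


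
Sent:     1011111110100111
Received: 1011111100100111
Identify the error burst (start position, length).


XOR: 0000000010000000

Burst at position 8, length 1


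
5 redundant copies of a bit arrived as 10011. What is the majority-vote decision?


Ones: 3 out of 5
Threshold: 3

1 (3/5 voted 1)


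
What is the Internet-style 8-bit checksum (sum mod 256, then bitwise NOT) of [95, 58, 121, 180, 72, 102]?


Sum = 628 mod 256 = 116
Complement = 139

139


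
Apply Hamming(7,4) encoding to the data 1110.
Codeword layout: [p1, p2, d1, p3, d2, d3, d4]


Parity bits: p1=0, p2=0, p3=0

0010110


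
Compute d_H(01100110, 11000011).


XOR: 10100101
Count of 1s: 4

4


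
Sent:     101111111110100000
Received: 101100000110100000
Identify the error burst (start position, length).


XOR: 000011111000000000

Burst at position 4, length 5


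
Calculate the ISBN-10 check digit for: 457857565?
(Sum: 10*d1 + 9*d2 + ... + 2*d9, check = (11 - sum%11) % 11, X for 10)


Weighted sum: 310
310 mod 11 = 2

Check digit: 9


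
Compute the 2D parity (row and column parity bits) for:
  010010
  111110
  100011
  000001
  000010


Row parities: 01111
Column parities: 001100

Row P: 01111, Col P: 001100, Corner: 0


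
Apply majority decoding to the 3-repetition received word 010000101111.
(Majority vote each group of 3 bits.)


Groups: 010, 000, 101, 111
Majority votes: 0011

0011


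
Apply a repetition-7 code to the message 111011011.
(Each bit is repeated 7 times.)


Each bit -> 7 copies

111111111111111111111000000011111111111111000000011111111111111


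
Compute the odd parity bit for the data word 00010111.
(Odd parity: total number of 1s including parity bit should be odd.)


Number of 1s in data: 4
Parity bit: 1

1


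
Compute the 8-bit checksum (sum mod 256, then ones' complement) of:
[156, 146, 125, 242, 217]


Sum = 886 mod 256 = 118
Complement = 137

137


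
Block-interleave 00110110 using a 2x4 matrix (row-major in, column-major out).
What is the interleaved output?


Matrix:
  0011
  0110
Read columns: 00011110

00011110


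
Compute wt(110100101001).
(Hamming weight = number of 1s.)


Counting 1s in 110100101001

6


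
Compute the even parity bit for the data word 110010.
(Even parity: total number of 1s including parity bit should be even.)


Number of 1s in data: 3
Parity bit: 1

1


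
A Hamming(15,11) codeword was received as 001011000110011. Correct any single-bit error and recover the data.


Syndrome = 0: no error detected

Data: 11100110011 (no errors)


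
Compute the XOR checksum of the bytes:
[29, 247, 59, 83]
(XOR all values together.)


XOR chain: 29 ^ 247 ^ 59 ^ 83 = 130

130


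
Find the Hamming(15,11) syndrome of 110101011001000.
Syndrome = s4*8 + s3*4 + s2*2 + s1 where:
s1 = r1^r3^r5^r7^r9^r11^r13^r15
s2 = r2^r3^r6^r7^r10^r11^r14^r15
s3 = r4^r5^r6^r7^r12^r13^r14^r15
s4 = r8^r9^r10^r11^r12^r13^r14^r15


s1=0, s2=0, s3=1, s4=1

Syndrome = 12 (error at position 12)


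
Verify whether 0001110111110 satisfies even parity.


Number of 1s: 8

Yes, parity is correct (8 ones)


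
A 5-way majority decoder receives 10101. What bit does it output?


Ones: 3 out of 5
Threshold: 3

1 (3/5 voted 1)


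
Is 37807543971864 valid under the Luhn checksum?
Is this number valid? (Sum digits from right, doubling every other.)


Luhn sum = 74
74 mod 10 = 4

Invalid (Luhn sum mod 10 = 4)


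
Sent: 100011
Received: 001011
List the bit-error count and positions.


XOR: 101000

2 error(s) at position(s): 0, 2


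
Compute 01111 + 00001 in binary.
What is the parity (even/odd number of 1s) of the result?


01111 = 15
00001 = 1
Sum = 16 = 10000
1s count = 1

odd parity (1 ones in 10000)


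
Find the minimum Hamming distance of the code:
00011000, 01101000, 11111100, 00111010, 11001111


Comparing all pairs, minimum distance: 2
Can detect 1 errors, correct 0 errors

2


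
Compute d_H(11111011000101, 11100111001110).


XOR: 00011100001011
Count of 1s: 6

6


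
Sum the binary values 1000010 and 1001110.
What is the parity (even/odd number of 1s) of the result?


1000010 = 66
1001110 = 78
Sum = 144 = 10010000
1s count = 2

even parity (2 ones in 10010000)


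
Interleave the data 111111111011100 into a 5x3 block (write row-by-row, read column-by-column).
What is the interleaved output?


Matrix:
  111
  111
  111
  011
  100
Read columns: 111011111011110

111011111011110


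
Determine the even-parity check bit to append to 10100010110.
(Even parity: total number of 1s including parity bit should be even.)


Number of 1s in data: 5
Parity bit: 1

1


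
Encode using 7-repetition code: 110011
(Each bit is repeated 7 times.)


Each bit -> 7 copies

111111111111110000000000000011111111111111


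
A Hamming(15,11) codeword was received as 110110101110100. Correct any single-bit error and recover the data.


Syndrome = 0: no error detected

Data: 01011110100 (no errors)


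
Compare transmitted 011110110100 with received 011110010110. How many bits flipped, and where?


XOR: 000000100010

2 error(s) at position(s): 6, 10


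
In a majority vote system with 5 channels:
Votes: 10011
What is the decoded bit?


Ones: 3 out of 5
Threshold: 3

1 (3/5 voted 1)


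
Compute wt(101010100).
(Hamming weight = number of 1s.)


Counting 1s in 101010100

4


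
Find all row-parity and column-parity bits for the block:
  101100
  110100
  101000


Row parities: 110
Column parities: 110000

Row P: 110, Col P: 110000, Corner: 0


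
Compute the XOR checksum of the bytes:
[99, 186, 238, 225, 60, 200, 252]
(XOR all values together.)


XOR chain: 99 ^ 186 ^ 238 ^ 225 ^ 60 ^ 200 ^ 252 = 222

222


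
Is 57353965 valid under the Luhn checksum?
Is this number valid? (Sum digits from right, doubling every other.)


Luhn sum = 42
42 mod 10 = 2

Invalid (Luhn sum mod 10 = 2)


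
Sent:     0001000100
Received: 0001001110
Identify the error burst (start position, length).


XOR: 0000001010

Burst at position 6, length 3


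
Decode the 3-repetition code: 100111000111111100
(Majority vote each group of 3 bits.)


Groups: 100, 111, 000, 111, 111, 100
Majority votes: 010110

010110


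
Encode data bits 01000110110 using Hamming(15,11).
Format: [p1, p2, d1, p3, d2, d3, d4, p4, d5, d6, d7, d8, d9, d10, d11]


Parity bits: p1=1, p2=1, p3=1, p4=0

110110000110110


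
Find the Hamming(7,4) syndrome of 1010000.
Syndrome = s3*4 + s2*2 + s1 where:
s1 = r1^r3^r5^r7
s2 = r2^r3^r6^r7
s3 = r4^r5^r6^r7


s1=0, s2=1, s3=0

Syndrome = 2 (error at position 2)


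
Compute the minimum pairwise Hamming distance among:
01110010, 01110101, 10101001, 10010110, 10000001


Comparing all pairs, minimum distance: 2
Can detect 1 errors, correct 0 errors

2


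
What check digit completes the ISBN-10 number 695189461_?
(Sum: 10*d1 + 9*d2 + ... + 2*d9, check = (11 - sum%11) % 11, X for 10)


Weighted sum: 317
317 mod 11 = 9

Check digit: 2


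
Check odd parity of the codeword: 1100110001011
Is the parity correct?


Number of 1s: 7

Yes, parity is correct (7 ones)


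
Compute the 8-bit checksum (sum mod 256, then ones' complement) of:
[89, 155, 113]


Sum = 357 mod 256 = 101
Complement = 154

154


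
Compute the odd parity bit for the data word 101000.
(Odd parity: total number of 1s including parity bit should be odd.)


Number of 1s in data: 2
Parity bit: 1

1


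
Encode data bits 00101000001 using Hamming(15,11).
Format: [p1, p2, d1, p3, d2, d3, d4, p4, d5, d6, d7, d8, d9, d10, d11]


Parity bits: p1=0, p2=0, p3=0, p4=0

000001001000001


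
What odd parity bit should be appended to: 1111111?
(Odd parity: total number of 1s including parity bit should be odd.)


Number of 1s in data: 7
Parity bit: 0

0


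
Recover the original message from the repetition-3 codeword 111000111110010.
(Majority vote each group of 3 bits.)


Groups: 111, 000, 111, 110, 010
Majority votes: 10110

10110


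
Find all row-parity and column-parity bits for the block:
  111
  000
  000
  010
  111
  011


Row parities: 100110
Column parities: 001

Row P: 100110, Col P: 001, Corner: 1


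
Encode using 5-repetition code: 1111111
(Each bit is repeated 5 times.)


Each bit -> 5 copies

11111111111111111111111111111111111


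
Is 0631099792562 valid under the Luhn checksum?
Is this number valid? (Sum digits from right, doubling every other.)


Luhn sum = 54
54 mod 10 = 4

Invalid (Luhn sum mod 10 = 4)


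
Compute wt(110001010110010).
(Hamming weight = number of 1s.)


Counting 1s in 110001010110010

7


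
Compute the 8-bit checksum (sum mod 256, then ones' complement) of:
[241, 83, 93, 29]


Sum = 446 mod 256 = 190
Complement = 65

65


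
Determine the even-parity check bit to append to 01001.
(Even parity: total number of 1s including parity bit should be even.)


Number of 1s in data: 2
Parity bit: 0

0


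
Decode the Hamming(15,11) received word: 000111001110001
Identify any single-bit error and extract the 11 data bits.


Syndrome = 0: no error detected

Data: 01101110001 (no errors)


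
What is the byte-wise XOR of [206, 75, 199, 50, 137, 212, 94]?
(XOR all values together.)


XOR chain: 206 ^ 75 ^ 199 ^ 50 ^ 137 ^ 212 ^ 94 = 115

115


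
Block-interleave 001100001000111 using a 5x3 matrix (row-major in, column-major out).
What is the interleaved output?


Matrix:
  001
  100
  001
  000
  111
Read columns: 010010000110101

010010000110101


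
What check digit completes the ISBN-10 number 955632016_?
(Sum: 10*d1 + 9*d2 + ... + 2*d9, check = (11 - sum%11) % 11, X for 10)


Weighted sum: 260
260 mod 11 = 7

Check digit: 4


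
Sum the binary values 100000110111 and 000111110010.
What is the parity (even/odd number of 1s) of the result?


100000110111 = 2103
000111110010 = 498
Sum = 2601 = 101000101001
1s count = 5

odd parity (5 ones in 101000101001)


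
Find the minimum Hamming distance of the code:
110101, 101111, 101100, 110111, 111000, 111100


Comparing all pairs, minimum distance: 1
Can detect 0 errors, correct 0 errors

1


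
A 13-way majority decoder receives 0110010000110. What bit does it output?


Ones: 5 out of 13
Threshold: 7

0 (5/13 voted 1)


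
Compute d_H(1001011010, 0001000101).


XOR: 1000011111
Count of 1s: 6

6


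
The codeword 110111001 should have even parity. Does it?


Number of 1s: 6

Yes, parity is correct (6 ones)


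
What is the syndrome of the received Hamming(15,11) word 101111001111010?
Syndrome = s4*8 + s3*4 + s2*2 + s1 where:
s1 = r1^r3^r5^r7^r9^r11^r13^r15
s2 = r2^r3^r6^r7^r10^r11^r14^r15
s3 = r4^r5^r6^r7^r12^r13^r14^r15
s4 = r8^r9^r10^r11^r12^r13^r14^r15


s1=1, s2=1, s3=1, s4=1

Syndrome = 15 (error at position 15)


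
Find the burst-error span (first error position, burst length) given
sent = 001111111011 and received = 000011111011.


XOR: 001100000000

Burst at position 2, length 2


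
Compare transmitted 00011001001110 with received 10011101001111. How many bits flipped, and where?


XOR: 10000100000001

3 error(s) at position(s): 0, 5, 13


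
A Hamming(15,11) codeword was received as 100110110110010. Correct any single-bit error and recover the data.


Syndrome = 0: no error detected

Data: 01010110010 (no errors)


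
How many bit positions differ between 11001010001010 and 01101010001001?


XOR: 10100000000011
Count of 1s: 4

4


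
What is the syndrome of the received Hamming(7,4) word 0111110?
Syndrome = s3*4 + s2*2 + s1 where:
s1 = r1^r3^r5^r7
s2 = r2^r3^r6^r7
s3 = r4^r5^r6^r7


s1=0, s2=1, s3=1

Syndrome = 6 (error at position 6)


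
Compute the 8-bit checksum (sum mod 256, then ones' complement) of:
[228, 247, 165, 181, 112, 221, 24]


Sum = 1178 mod 256 = 154
Complement = 101

101


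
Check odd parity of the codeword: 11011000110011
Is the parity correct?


Number of 1s: 8

No, parity error (8 ones)


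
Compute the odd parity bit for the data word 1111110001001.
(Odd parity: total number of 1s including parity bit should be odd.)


Number of 1s in data: 8
Parity bit: 1

1


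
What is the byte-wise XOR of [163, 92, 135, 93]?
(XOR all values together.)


XOR chain: 163 ^ 92 ^ 135 ^ 93 = 37

37


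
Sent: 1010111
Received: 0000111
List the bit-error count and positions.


XOR: 1010000

2 error(s) at position(s): 0, 2


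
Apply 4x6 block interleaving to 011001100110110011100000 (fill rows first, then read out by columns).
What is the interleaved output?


Matrix:
  011001
  100110
  110011
  100000
Read columns: 011110101000010001101010

011110101000010001101010


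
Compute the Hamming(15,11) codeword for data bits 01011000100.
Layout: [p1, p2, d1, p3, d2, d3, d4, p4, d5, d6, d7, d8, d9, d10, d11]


Parity bits: p1=0, p2=1, p3=1, p4=0

010110101000100


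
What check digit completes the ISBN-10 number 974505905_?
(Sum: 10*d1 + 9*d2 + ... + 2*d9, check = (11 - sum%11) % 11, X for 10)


Weighted sum: 291
291 mod 11 = 5

Check digit: 6


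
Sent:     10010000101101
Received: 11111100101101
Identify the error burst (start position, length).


XOR: 01101100000000

Burst at position 1, length 5


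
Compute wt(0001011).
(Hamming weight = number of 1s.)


Counting 1s in 0001011

3


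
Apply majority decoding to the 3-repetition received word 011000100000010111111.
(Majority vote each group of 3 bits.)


Groups: 011, 000, 100, 000, 010, 111, 111
Majority votes: 1000011

1000011


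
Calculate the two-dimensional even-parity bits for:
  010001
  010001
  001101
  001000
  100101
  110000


Row parities: 001110
Column parities: 010000

Row P: 001110, Col P: 010000, Corner: 1


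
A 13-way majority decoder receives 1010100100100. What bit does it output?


Ones: 5 out of 13
Threshold: 7

0 (5/13 voted 1)


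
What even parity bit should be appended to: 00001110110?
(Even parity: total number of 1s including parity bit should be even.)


Number of 1s in data: 5
Parity bit: 1

1


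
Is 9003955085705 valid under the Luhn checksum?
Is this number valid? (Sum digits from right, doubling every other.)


Luhn sum = 51
51 mod 10 = 1

Invalid (Luhn sum mod 10 = 1)


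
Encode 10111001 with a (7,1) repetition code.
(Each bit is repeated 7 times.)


Each bit -> 7 copies

11111110000000111111111111111111111000000000000001111111


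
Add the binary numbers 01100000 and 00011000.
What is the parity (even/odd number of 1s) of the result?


01100000 = 96
00011000 = 24
Sum = 120 = 1111000
1s count = 4

even parity (4 ones in 1111000)


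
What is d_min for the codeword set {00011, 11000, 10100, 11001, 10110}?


Comparing all pairs, minimum distance: 1
Can detect 0 errors, correct 0 errors

1


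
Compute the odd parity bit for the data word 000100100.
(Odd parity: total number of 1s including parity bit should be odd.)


Number of 1s in data: 2
Parity bit: 1

1


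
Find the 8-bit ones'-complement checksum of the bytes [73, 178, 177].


Sum = 428 mod 256 = 172
Complement = 83

83


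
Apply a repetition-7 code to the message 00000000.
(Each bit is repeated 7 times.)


Each bit -> 7 copies

00000000000000000000000000000000000000000000000000000000


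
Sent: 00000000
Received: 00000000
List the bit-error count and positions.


XOR: 00000000

0 errors (received matches sent)


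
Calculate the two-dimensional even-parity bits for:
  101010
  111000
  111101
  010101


Row parities: 1111
Column parities: 111010

Row P: 1111, Col P: 111010, Corner: 0


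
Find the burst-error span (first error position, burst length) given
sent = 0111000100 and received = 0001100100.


XOR: 0110100000

Burst at position 1, length 4


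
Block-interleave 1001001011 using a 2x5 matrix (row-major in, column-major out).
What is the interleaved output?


Matrix:
  10010
  01011
Read columns: 1001001101

1001001101


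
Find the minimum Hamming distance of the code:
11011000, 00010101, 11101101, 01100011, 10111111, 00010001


Comparing all pairs, minimum distance: 1
Can detect 0 errors, correct 0 errors

1


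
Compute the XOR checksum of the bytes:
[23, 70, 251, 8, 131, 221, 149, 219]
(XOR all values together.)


XOR chain: 23 ^ 70 ^ 251 ^ 8 ^ 131 ^ 221 ^ 149 ^ 219 = 178

178


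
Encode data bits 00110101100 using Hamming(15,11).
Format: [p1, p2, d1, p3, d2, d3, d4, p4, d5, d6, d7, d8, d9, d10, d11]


Parity bits: p1=0, p2=1, p3=0, p4=1

010001110101100


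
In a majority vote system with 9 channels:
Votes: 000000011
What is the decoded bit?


Ones: 2 out of 9
Threshold: 5

0 (2/9 voted 1)


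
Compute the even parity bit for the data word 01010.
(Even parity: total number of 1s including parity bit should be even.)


Number of 1s in data: 2
Parity bit: 0

0


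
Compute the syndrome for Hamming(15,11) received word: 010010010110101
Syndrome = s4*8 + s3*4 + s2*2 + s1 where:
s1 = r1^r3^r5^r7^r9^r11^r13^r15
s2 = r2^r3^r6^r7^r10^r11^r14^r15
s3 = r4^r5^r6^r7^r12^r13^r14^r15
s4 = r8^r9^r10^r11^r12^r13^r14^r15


s1=0, s2=0, s3=1, s4=1

Syndrome = 12 (error at position 12)


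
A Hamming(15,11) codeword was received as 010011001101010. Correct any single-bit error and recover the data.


Syndrome = 0: no error detected

Data: 01101101010 (no errors)


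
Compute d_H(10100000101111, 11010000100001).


XOR: 01110000001110
Count of 1s: 6

6


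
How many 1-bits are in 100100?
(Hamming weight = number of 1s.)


Counting 1s in 100100

2


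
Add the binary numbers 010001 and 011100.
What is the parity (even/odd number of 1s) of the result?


010001 = 17
011100 = 28
Sum = 45 = 101101
1s count = 4

even parity (4 ones in 101101)


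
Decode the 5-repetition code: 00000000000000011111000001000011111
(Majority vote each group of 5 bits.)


Groups: 00000, 00000, 00000, 11111, 00000, 10000, 11111
Majority votes: 0001001

0001001


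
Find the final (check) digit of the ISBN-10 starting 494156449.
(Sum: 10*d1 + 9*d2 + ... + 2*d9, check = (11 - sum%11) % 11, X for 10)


Weighted sum: 266
266 mod 11 = 2

Check digit: 9


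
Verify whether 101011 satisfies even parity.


Number of 1s: 4

Yes, parity is correct (4 ones)


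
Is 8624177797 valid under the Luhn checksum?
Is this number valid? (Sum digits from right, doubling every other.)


Luhn sum = 58
58 mod 10 = 8

Invalid (Luhn sum mod 10 = 8)


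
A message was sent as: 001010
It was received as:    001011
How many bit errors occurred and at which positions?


XOR: 000001

1 error(s) at position(s): 5


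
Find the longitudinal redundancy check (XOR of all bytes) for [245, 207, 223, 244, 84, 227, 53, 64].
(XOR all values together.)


XOR chain: 245 ^ 207 ^ 223 ^ 244 ^ 84 ^ 227 ^ 53 ^ 64 = 211

211


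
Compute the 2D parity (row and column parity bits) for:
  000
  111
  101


Row parities: 010
Column parities: 010

Row P: 010, Col P: 010, Corner: 1


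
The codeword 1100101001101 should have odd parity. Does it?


Number of 1s: 7

Yes, parity is correct (7 ones)


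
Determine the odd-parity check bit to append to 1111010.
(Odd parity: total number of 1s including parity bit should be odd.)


Number of 1s in data: 5
Parity bit: 0

0


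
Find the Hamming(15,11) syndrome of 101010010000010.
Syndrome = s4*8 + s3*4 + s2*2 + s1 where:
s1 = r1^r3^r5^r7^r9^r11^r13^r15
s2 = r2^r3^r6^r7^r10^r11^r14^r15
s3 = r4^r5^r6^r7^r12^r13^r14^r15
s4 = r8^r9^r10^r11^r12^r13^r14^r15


s1=1, s2=0, s3=0, s4=0

Syndrome = 1 (error at position 1)


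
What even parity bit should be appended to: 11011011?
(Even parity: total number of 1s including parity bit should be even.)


Number of 1s in data: 6
Parity bit: 0

0


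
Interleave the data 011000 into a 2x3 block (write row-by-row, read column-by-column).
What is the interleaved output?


Matrix:
  011
  000
Read columns: 001010

001010


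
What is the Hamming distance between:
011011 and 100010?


XOR: 111001
Count of 1s: 4

4


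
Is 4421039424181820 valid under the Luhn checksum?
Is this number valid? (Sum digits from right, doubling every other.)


Luhn sum = 65
65 mod 10 = 5

Invalid (Luhn sum mod 10 = 5)


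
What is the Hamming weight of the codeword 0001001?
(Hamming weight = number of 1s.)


Counting 1s in 0001001

2


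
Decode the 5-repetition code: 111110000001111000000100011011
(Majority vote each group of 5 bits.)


Groups: 11111, 00000, 01111, 00000, 01000, 11011
Majority votes: 101001

101001


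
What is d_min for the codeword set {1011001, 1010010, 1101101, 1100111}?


Comparing all pairs, minimum distance: 2
Can detect 1 errors, correct 0 errors

2


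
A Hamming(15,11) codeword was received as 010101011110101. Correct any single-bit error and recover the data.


Syndrome = 2: error at position 2

Data: 00101110101 (corrected bit 2)


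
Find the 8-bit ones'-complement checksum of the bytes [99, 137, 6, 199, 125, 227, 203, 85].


Sum = 1081 mod 256 = 57
Complement = 198

198


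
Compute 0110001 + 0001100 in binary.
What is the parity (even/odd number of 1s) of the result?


0110001 = 49
0001100 = 12
Sum = 61 = 111101
1s count = 5

odd parity (5 ones in 111101)


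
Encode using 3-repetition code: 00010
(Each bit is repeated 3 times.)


Each bit -> 3 copies

000000000111000


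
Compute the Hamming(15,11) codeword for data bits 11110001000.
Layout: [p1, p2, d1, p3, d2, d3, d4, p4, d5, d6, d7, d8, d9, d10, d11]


Parity bits: p1=1, p2=1, p3=0, p4=1

111011110001000


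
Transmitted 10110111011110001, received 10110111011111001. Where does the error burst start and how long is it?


XOR: 00000000000001000

Burst at position 13, length 1


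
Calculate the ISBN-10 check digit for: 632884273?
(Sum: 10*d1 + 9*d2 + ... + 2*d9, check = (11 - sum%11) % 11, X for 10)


Weighted sum: 262
262 mod 11 = 9

Check digit: 2


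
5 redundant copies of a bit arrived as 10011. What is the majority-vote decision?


Ones: 3 out of 5
Threshold: 3

1 (3/5 voted 1)


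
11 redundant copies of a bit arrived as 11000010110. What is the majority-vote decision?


Ones: 5 out of 11
Threshold: 6

0 (5/11 voted 1)


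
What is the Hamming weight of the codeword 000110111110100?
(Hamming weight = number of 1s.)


Counting 1s in 000110111110100

8


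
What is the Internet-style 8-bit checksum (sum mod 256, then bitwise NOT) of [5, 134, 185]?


Sum = 324 mod 256 = 68
Complement = 187

187


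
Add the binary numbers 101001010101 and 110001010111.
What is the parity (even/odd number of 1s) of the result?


101001010101 = 2645
110001010111 = 3159
Sum = 5804 = 1011010101100
1s count = 7

odd parity (7 ones in 1011010101100)


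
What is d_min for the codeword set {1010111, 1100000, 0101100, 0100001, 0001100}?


Comparing all pairs, minimum distance: 1
Can detect 0 errors, correct 0 errors

1


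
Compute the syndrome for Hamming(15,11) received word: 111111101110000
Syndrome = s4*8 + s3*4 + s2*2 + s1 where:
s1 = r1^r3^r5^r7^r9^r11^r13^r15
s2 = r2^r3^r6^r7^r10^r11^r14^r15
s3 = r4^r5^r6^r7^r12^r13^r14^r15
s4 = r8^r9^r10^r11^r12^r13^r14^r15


s1=0, s2=0, s3=0, s4=1

Syndrome = 8 (error at position 8)


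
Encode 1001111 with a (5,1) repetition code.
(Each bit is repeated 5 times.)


Each bit -> 5 copies

11111000000000011111111111111111111


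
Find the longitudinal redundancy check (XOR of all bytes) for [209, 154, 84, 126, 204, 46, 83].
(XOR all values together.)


XOR chain: 209 ^ 154 ^ 84 ^ 126 ^ 204 ^ 46 ^ 83 = 208

208


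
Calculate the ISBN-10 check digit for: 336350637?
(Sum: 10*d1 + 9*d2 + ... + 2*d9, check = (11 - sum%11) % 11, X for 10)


Weighted sum: 203
203 mod 11 = 5

Check digit: 6


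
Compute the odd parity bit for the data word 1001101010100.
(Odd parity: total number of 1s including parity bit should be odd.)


Number of 1s in data: 6
Parity bit: 1

1


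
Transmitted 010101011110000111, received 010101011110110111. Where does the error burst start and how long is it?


XOR: 000000000000110000

Burst at position 12, length 2


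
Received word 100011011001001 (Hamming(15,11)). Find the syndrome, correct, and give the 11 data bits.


Syndrome = 0: no error detected

Data: 01101001001 (no errors)


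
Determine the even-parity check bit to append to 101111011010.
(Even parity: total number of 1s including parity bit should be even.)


Number of 1s in data: 8
Parity bit: 0

0


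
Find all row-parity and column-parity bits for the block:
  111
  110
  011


Row parities: 100
Column parities: 010

Row P: 100, Col P: 010, Corner: 1


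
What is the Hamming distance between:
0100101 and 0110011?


XOR: 0010110
Count of 1s: 3

3


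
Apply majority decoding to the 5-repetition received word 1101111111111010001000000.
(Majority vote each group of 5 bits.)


Groups: 11011, 11111, 11101, 00010, 00000
Majority votes: 11100

11100


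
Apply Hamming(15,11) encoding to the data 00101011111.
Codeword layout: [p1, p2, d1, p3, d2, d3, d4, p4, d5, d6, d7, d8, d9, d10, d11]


Parity bits: p1=0, p2=0, p3=1, p4=0

000101001011111


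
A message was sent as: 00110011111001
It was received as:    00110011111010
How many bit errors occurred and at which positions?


XOR: 00000000000011

2 error(s) at position(s): 12, 13


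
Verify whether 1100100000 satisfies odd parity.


Number of 1s: 3

Yes, parity is correct (3 ones)


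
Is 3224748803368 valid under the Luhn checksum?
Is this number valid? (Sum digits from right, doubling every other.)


Luhn sum = 67
67 mod 10 = 7

Invalid (Luhn sum mod 10 = 7)


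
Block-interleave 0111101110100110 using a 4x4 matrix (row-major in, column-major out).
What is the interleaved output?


Matrix:
  0111
  1011
  1010
  0110
Read columns: 0110100111111100

0110100111111100


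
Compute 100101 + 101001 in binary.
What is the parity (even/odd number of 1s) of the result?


100101 = 37
101001 = 41
Sum = 78 = 1001110
1s count = 4

even parity (4 ones in 1001110)


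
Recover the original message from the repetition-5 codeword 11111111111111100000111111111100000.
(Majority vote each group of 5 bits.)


Groups: 11111, 11111, 11111, 00000, 11111, 11111, 00000
Majority votes: 1110110

1110110


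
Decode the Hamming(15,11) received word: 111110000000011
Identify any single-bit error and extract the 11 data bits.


Syndrome = 0: no error detected

Data: 11000000011 (no errors)


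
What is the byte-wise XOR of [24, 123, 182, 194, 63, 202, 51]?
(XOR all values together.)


XOR chain: 24 ^ 123 ^ 182 ^ 194 ^ 63 ^ 202 ^ 51 = 209

209


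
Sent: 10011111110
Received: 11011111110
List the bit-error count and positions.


XOR: 01000000000

1 error(s) at position(s): 1


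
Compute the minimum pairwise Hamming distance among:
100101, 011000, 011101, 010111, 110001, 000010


Comparing all pairs, minimum distance: 2
Can detect 1 errors, correct 0 errors

2


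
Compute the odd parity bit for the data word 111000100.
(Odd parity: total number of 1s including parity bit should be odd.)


Number of 1s in data: 4
Parity bit: 1

1


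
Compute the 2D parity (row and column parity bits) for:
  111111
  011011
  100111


Row parities: 000
Column parities: 000011

Row P: 000, Col P: 000011, Corner: 0


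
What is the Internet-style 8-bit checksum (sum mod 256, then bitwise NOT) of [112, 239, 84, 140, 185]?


Sum = 760 mod 256 = 248
Complement = 7

7


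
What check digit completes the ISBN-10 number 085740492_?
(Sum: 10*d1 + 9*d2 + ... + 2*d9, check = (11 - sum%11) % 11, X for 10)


Weighted sum: 232
232 mod 11 = 1

Check digit: X


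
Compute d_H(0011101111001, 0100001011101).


XOR: 0111100100100
Count of 1s: 6

6


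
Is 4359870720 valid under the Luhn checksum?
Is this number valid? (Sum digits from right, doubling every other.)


Luhn sum = 46
46 mod 10 = 6

Invalid (Luhn sum mod 10 = 6)


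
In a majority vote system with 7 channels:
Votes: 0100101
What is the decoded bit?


Ones: 3 out of 7
Threshold: 4

0 (3/7 voted 1)


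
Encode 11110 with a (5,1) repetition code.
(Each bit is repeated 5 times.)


Each bit -> 5 copies

1111111111111111111100000


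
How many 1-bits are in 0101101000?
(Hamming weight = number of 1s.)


Counting 1s in 0101101000

4


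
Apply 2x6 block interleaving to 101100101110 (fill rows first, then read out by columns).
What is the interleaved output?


Matrix:
  101100
  101110
Read columns: 110011110100

110011110100


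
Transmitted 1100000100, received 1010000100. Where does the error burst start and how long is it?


XOR: 0110000000

Burst at position 1, length 2


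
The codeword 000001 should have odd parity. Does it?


Number of 1s: 1

Yes, parity is correct (1 ones)


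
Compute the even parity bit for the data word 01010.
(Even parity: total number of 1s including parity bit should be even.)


Number of 1s in data: 2
Parity bit: 0

0


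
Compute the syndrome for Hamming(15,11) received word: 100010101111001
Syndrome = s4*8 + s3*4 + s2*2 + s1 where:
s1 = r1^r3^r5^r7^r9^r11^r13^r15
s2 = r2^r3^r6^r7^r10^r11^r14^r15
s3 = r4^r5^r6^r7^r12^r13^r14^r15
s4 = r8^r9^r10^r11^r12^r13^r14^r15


s1=0, s2=0, s3=0, s4=1

Syndrome = 8 (error at position 8)


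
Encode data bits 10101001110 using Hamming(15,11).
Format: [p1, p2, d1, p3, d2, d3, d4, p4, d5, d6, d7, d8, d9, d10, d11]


Parity bits: p1=1, p2=1, p3=0, p4=0

111001001001110


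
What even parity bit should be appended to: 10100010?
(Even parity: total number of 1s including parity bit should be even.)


Number of 1s in data: 3
Parity bit: 1

1


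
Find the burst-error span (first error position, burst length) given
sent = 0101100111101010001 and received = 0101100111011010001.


XOR: 0000000000110000000

Burst at position 10, length 2


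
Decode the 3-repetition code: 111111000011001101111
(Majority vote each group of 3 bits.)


Groups: 111, 111, 000, 011, 001, 101, 111
Majority votes: 1101011

1101011


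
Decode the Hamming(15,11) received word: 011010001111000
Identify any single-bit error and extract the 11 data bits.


Syndrome = 0: no error detected

Data: 11001111000 (no errors)


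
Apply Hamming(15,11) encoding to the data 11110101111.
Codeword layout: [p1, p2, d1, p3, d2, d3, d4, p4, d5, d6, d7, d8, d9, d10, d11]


Parity bits: p1=1, p2=0, p3=1, p4=1

101111110101111


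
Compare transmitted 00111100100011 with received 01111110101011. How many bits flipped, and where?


XOR: 01000010001000

3 error(s) at position(s): 1, 6, 10


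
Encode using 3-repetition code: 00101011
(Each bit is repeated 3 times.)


Each bit -> 3 copies

000000111000111000111111


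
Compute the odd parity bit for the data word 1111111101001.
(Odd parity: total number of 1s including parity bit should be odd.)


Number of 1s in data: 10
Parity bit: 1

1


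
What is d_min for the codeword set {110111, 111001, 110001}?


Comparing all pairs, minimum distance: 1
Can detect 0 errors, correct 0 errors

1


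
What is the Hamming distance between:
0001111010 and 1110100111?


XOR: 1111011101
Count of 1s: 8

8


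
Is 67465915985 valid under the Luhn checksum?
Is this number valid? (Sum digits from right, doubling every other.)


Luhn sum = 55
55 mod 10 = 5

Invalid (Luhn sum mod 10 = 5)


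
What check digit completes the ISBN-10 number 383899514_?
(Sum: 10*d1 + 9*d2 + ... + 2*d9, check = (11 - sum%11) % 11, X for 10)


Weighted sum: 312
312 mod 11 = 4

Check digit: 7


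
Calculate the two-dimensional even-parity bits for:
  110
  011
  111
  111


Row parities: 0011
Column parities: 101

Row P: 0011, Col P: 101, Corner: 0


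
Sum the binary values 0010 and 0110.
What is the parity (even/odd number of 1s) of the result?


0010 = 2
0110 = 6
Sum = 8 = 1000
1s count = 1

odd parity (1 ones in 1000)


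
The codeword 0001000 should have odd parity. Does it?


Number of 1s: 1

Yes, parity is correct (1 ones)


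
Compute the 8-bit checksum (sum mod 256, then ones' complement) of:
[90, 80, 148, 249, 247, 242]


Sum = 1056 mod 256 = 32
Complement = 223

223


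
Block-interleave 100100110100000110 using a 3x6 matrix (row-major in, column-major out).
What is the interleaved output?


Matrix:
  100100
  110100
  000110
Read columns: 110010000111001000

110010000111001000


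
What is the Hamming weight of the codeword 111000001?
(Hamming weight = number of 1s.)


Counting 1s in 111000001

4


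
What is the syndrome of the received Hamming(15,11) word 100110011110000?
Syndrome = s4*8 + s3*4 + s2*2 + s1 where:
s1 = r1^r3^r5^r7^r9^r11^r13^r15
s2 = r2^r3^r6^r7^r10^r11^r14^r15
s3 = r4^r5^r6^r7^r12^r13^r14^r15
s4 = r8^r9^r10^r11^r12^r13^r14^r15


s1=0, s2=0, s3=0, s4=0

Syndrome = 0 (no error)


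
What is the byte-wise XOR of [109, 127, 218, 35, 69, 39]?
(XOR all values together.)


XOR chain: 109 ^ 127 ^ 218 ^ 35 ^ 69 ^ 39 = 137

137


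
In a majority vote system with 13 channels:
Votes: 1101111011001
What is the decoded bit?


Ones: 9 out of 13
Threshold: 7

1 (9/13 voted 1)


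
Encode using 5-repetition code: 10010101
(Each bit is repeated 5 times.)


Each bit -> 5 copies

1111100000000001111100000111110000011111


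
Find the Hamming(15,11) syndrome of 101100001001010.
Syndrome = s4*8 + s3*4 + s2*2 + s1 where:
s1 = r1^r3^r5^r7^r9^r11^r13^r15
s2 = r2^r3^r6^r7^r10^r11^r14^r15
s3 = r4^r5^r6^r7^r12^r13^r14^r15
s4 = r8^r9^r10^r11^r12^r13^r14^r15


s1=1, s2=0, s3=1, s4=1

Syndrome = 13 (error at position 13)


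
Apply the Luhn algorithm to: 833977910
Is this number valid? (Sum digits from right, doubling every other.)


Luhn sum = 49
49 mod 10 = 9

Invalid (Luhn sum mod 10 = 9)
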